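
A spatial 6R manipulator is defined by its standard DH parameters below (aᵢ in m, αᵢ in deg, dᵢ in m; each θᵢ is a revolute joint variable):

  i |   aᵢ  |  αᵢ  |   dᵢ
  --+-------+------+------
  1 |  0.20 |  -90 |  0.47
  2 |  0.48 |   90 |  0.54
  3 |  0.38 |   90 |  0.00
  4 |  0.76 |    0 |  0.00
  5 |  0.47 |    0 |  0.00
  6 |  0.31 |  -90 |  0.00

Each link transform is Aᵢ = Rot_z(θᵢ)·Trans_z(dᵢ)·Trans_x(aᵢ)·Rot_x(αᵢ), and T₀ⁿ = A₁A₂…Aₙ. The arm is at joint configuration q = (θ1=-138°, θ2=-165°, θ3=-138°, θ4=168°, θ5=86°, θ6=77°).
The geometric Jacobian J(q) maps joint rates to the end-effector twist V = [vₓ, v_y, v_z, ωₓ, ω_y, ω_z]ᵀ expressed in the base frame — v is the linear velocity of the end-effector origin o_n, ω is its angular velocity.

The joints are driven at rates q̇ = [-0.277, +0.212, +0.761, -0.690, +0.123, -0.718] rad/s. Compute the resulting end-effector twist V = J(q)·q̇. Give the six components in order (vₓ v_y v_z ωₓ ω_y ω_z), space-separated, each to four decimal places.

0.2040 -0.4063 -0.0860 0.2665 1.2396 -0.7895

o_n = [0.6895, -0.3055, 1.0658]
J₁: ẑ×o_n = [0.3055, 0.6895, -0.0000], ω = ẑ
J2: z=[0.6691, -0.7431, 0.0000] o=[-0.1486, -0.1338, 0.4700] → [-0.4428, -0.3987, 0.5079, 0.6691, -0.7431, 0.0000]
J3: z=[0.1923, 0.1732, -0.9659] o=[0.5573, -0.2249, 0.5942] → [0.0038, -0.2184, -0.0384, 0.1923, 0.1732, -0.9659]
J4: z=[0.0169, -0.9847, -0.1732] o=[0.1844, -0.2184, 0.5211] → [-0.5515, -0.0967, 0.4959, 0.0169, -0.9847, -0.1732]
J5: z=[0.0169, -0.9847, -0.1732] o=[0.9442, -0.2037, 0.5115] → [-0.5635, 0.0347, -0.2526, 0.0169, -0.9847, -0.1732]
J6: z=[0.0169, -0.9847, -0.1732] o=[0.9844, -0.2841, 0.9728] → [-0.0953, 0.0495, -0.2908, 0.0169, -0.9847, -0.1732]
V = J·q̇ = [0.2040, -0.4063, -0.0860, 0.2665, 1.2396, -0.7895]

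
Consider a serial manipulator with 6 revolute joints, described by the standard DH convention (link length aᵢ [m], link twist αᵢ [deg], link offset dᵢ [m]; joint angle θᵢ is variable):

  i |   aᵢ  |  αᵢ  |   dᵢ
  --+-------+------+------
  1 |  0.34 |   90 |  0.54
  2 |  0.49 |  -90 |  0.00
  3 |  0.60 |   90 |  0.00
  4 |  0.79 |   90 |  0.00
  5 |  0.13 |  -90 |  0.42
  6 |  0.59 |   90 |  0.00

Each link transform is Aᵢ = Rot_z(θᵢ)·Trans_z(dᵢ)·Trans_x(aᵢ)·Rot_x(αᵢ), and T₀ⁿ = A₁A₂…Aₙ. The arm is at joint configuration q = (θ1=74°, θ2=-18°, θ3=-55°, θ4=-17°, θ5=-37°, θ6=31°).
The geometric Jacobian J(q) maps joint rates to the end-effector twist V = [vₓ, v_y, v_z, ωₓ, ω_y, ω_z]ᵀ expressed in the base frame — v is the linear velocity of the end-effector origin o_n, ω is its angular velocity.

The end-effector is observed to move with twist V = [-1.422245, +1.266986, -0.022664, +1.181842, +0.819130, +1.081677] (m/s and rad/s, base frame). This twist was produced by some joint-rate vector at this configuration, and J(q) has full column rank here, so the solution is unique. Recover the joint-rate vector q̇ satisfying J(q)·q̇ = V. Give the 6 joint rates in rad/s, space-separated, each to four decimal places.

-0.0870 0.4900 0.7210 -0.9900 -0.9200 0.8260

o_n = [1.7462, 1.5157, -0.4950]
J₁: ẑ×o_n = [-1.5157, 1.7462, 0.0000], ω = ẑ
J2: z=[0.9613, -0.2756, 0.0000] o=[0.0937, 0.3268, 0.5400] → [0.2853, 0.9949, 1.5983, 0.9613, -0.2756, 0.0000]
J3: z=[0.0852, 0.2970, 0.9511] o=[0.2222, 0.7748, 0.3886] → [-0.9671, 1.5247, -0.3896, 0.0852, 0.2970, 0.9511]
J4: z=[0.3366, -0.9070, 0.2531] o=[0.7848, 0.9539, 0.2822] → [0.5628, 0.5050, 1.0610, 0.3366, -0.9070, 0.2531]
J5: z=[-0.3556, -0.3714, -0.8577] o=[1.4736, 1.1109, -0.0713] → [0.5045, -0.3845, -0.0427, -0.3556, -0.3714, -0.8577]
J6: z=[0.7936, -0.6048, -0.0672] o=[1.3885, 1.0465, -0.4978] → [0.0298, -0.0263, 0.5887, 0.7936, -0.6048, -0.0672]
q̇ = J⁺·V = [-0.0870, 0.4900, 0.7210, -0.9900, -0.9200, 0.8260]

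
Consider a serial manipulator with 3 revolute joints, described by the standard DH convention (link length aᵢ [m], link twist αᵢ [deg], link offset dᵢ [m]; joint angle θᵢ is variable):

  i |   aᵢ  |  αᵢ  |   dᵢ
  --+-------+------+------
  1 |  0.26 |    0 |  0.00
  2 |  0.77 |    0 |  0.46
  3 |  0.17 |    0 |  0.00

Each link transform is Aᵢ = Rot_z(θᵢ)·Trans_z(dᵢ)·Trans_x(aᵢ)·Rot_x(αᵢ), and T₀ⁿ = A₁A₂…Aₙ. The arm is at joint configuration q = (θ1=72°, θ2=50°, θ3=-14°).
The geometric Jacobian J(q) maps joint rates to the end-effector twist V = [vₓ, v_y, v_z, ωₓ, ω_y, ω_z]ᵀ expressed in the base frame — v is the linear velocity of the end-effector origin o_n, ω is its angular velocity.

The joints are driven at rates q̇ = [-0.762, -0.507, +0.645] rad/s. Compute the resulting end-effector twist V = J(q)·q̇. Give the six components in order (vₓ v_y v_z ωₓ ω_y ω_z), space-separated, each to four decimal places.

o_n = [-0.3802, 1.0620, 0.4600]
J₁: ẑ×o_n = [-1.0620, -0.3802, 0.0000], ω = ẑ
J2: z=[0.0000, 0.0000, 1.0000] o=[0.0803, 0.2473, 0.0000] → [-0.8147, -0.4606, 0.0000, 0.0000, 0.0000, 1.0000]
J3: z=[0.0000, 0.0000, 1.0000] o=[-0.3277, 0.9003, 0.4600] → [-0.1617, -0.0525, 0.0000, 0.0000, 0.0000, 1.0000]
V = J·q̇ = [1.1180, 0.4894, 0.0000, 0.0000, 0.0000, -0.6240]

1.1180 0.4894 0.0000 0.0000 0.0000 -0.6240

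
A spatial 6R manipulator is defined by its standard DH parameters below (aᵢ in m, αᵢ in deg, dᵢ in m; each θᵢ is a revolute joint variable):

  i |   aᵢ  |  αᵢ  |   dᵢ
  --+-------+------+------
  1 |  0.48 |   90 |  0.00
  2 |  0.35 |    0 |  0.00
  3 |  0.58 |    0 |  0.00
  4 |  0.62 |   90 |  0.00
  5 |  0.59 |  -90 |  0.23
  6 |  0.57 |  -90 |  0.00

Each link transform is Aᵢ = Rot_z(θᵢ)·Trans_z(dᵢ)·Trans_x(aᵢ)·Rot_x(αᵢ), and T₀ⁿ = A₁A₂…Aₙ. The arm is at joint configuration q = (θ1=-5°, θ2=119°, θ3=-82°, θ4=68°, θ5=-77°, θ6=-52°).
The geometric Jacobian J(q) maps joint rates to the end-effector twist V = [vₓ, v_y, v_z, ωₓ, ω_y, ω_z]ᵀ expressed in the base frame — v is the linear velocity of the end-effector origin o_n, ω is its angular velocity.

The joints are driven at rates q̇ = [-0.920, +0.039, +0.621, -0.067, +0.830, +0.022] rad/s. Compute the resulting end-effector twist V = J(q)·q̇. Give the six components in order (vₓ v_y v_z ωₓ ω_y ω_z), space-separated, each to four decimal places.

-0.2956 -1.2622 1.2957 0.7410 -0.6651 -0.6845

o_n = [1.2896, 0.8075, 1.6343]
J₁: ẑ×o_n = [-0.8075, 1.2896, 0.0000], ω = ẑ
J2: z=[-0.0872, -0.9962, 0.0000] o=[0.4782, -0.0418, 0.0000] → [-1.6281, 0.1424, 0.7343, -0.0872, -0.9962, 0.0000]
J3: z=[-0.0872, -0.9962, 0.0000] o=[0.3091, -0.0270, 0.3061] → [-1.3231, 0.1158, 0.9040, -0.0872, -0.9962, 0.0000]
J4: z=[-0.0872, -0.9962, 0.0000] o=[0.7706, -0.0674, 0.6552] → [-0.9754, 0.0853, 0.4408, -0.0872, -0.9962, 0.0000]
J5: z=[0.9623, -0.0842, 0.2588] o=[0.6107, -0.0534, 1.2540] → [-0.2548, -0.1902, 0.8856, 0.9623, -0.0842, 0.2588]
J6: z=[-0.2708, -0.2021, 0.9412] o=[0.8479, 0.5029, 1.4418] → [-0.3256, 0.4678, 0.0068, -0.2708, -0.2021, 0.9412]
V = J·q̇ = [-0.2956, -1.2622, 1.2957, 0.7410, -0.6651, -0.6845]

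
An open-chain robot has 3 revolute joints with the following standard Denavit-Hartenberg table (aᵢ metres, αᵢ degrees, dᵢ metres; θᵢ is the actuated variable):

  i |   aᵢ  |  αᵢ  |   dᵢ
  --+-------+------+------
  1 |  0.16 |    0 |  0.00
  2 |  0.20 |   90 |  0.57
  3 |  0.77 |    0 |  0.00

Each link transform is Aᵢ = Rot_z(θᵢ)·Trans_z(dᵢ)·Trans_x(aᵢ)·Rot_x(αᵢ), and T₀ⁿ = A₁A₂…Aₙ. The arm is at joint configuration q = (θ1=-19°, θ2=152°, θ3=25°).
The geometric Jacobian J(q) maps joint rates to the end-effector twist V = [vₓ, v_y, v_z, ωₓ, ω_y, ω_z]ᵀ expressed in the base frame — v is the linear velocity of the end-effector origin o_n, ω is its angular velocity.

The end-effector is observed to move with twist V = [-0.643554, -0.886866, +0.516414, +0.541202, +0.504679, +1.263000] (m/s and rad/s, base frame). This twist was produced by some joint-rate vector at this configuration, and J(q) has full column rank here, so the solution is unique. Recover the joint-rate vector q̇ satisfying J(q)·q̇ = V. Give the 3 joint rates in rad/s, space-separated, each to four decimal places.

o_n = [-0.4611, 0.6046, 0.8954]
J₁: ẑ×o_n = [-0.6046, -0.4611, 0.0000], ω = ẑ
J2: z=[0.0000, 0.0000, 1.0000] o=[0.1513, -0.0521, 0.0000] → [-0.6567, -0.6123, 0.0000, 0.0000, 0.0000, 1.0000]
J3: z=[0.7314, 0.6820, 0.0000] o=[0.0149, 0.0942, 0.5700] → [0.2219, -0.2380, 0.6979, 0.7314, 0.6820, 0.0000]
q̇ = J⁺·V = [0.4140, 0.8490, 0.7400]

0.4140 0.8490 0.7400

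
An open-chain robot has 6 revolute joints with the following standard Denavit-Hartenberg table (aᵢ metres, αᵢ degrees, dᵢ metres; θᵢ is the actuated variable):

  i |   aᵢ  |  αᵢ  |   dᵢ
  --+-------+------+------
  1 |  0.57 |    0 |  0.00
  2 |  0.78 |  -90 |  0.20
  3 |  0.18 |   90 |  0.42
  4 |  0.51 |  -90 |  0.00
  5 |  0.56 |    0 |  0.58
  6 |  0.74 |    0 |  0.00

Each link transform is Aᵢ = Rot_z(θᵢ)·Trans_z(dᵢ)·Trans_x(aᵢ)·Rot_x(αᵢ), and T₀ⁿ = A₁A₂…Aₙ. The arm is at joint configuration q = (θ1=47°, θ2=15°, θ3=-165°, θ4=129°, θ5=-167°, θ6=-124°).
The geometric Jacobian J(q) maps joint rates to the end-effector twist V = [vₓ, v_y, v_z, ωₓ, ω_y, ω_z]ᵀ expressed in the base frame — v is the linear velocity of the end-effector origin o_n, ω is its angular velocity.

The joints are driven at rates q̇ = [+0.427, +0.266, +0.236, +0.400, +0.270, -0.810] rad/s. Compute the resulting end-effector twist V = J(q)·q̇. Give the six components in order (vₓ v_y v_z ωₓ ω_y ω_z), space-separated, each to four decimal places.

-1.0396 0.6715 -0.4568 -0.7473 -0.1790 0.4152

o_n = [0.8058, 1.6983, 0.6382]
J₁: ẑ×o_n = [-1.6983, 0.8058, 0.0000], ω = ẑ
J2: z=[0.0000, 0.0000, 1.0000] o=[0.3887, 0.4169, 0.0000] → [-1.2815, 0.4170, 0.0000, 0.0000, 0.0000, 1.0000]
J3: z=[-0.8829, 0.4695, 0.0000] o=[0.7549, 1.1056, 0.2000] → [0.2057, 0.3869, -0.5473, -0.8829, 0.4695, 0.0000]
J4: z=[-0.1215, -0.2285, -0.9659] o=[0.3025, 1.1492, 0.2466] → [0.4409, -0.4386, 0.0483, -0.1215, -0.2285, -0.9659]
J5: z=[0.9081, 0.3674, -0.2011] o=[0.0981, 1.6090, 0.1635] → [0.1923, -0.5734, -0.1789, 0.9081, 0.3674, -0.2011]
J6: z=[0.9081, 0.3674, -0.2011] o=[0.8281, 1.3014, 0.0141] → [0.3091, -0.5622, 0.3687, 0.9081, 0.3674, -0.2011]
V = J·q̇ = [-1.0396, 0.6715, -0.4568, -0.7473, -0.1790, 0.4152]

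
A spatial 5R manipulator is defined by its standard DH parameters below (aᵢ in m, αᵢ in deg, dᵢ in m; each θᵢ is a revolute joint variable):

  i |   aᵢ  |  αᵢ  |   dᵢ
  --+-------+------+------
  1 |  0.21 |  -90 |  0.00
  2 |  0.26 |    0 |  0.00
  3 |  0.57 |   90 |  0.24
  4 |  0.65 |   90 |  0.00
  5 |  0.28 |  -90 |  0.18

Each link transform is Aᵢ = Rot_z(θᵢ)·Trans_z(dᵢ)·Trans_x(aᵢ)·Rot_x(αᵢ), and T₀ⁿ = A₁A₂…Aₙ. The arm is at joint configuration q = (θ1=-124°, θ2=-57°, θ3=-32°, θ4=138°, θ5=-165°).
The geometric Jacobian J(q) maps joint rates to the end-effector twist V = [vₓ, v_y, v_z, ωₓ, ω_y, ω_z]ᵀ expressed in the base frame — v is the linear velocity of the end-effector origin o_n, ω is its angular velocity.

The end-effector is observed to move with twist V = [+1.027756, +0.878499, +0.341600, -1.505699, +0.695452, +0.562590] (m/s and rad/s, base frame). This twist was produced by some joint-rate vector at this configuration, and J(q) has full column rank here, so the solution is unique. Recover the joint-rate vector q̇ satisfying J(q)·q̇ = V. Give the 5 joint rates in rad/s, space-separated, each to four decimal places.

0.7700 -0.7570 -0.6550 -0.2690 -0.3030

o_n = [0.2793, -0.7085, 0.6251]
J₁: ẑ×o_n = [0.7085, 0.2793, -0.0000], ω = ẑ
J2: z=[0.8290, -0.5592, 0.0000] o=[-0.1174, -0.1741, 0.0000] → [-0.3496, -0.5182, -0.2212, 0.8290, -0.5592, 0.0000]
J3: z=[0.8290, -0.5592, 0.0000] o=[-0.1966, -0.2915, 0.2181] → [-0.2276, -0.3375, -0.0796, 0.8290, -0.5592, 0.0000]
J4: z=[0.5591, 0.8289, 0.0175] o=[-0.0032, -0.4339, 0.7880] → [-0.1302, 0.0960, -0.3877, 0.5591, 0.8289, 0.0175]
J5: z=[0.6096, -0.4252, 0.6690] o=[0.3621, -0.6702, 0.3050] → [-0.1105, -0.2505, -0.0586, 0.6096, -0.4252, 0.6690]
q̇ = J⁺·V = [0.7700, -0.7570, -0.6550, -0.2690, -0.3030]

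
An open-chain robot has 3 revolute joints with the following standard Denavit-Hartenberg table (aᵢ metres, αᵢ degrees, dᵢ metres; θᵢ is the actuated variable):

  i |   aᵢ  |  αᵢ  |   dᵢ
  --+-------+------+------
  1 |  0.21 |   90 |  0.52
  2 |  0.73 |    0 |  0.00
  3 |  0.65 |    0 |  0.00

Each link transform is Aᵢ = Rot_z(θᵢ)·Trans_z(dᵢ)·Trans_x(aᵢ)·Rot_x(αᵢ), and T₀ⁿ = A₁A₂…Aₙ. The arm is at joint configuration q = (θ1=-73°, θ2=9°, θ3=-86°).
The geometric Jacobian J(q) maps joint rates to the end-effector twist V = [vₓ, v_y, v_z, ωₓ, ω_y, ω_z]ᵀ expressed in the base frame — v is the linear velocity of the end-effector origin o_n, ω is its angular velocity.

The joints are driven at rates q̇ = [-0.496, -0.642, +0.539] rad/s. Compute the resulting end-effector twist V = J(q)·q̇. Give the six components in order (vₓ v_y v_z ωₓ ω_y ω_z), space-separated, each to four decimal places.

-0.5086 -0.1639 -0.4780 0.0985 0.0301 -0.4960

o_n = [0.3150, -1.0302, 0.0009]
J₁: ẑ×o_n = [1.0302, 0.3150, -0.0000], ω = ẑ
J2: z=[-0.9563, -0.2924, 0.0000] o=[0.0614, -0.2008, 0.5200] → [0.1518, -0.4965, 0.8672, -0.9563, -0.2924, 0.0000]
J3: z=[-0.9563, -0.2924, 0.0000] o=[0.2722, -0.8903, 0.6342] → [0.1852, -0.6057, 0.1462, -0.9563, -0.2924, 0.0000]
V = J·q̇ = [-0.5086, -0.1639, -0.4780, 0.0985, 0.0301, -0.4960]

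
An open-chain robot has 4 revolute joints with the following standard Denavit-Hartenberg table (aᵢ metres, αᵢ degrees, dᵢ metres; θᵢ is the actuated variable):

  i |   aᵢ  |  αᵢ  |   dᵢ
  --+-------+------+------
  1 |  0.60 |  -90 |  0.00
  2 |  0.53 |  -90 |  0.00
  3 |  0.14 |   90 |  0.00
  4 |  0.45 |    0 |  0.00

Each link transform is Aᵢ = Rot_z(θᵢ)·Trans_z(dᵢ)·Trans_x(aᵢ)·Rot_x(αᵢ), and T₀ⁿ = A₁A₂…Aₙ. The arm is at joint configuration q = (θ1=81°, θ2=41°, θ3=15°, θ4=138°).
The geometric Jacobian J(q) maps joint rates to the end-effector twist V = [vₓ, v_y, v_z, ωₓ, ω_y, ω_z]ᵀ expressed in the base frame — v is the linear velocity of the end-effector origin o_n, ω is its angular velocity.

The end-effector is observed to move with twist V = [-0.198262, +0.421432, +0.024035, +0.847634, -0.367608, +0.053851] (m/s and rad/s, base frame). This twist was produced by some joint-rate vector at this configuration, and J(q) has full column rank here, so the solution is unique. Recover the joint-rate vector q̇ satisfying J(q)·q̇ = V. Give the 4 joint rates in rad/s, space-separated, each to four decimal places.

0.3040 -0.8580 0.3400 -0.0380

o_n = [0.0537, 0.6605, -0.4518]
J₁: ẑ×o_n = [-0.6605, 0.0537, 0.0000], ω = ẑ
J2: z=[-0.9877, 0.1564, 0.0000] o=[0.0939, 0.5926, 0.0000] → [-0.0707, -0.4462, -0.0607, -0.9877, 0.1564, 0.0000]
J3: z=[-0.1026, -0.6480, -0.7547] o=[0.1564, 0.9877, -0.3477] → [-0.1795, 0.0669, -0.0330, -0.1026, -0.6480, -0.7547]
J4: z=[-0.9235, 0.3440, -0.1698] o=[0.2082, 1.0828, -0.4364] → [-0.0770, 0.0121, 0.4432, -0.9235, 0.3440, -0.1698]
q̇ = J⁺·V = [0.3040, -0.8580, 0.3400, -0.0380]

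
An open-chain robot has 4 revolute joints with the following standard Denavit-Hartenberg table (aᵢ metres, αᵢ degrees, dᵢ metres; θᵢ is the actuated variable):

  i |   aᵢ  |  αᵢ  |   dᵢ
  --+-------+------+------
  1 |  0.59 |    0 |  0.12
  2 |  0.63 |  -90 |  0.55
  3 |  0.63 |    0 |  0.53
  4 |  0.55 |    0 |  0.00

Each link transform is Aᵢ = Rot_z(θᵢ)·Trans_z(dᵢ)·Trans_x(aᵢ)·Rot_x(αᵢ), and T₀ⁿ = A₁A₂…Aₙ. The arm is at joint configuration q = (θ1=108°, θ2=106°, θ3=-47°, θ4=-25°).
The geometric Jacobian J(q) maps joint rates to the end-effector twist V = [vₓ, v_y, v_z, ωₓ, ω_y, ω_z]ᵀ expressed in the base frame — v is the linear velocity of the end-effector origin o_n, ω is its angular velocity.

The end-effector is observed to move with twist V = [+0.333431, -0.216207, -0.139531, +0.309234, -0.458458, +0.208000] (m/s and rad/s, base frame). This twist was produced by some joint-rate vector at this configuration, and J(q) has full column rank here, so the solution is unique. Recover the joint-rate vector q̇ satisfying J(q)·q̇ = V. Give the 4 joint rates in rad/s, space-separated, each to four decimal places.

-0.6760 0.8840 0.1060 0.4470

o_n = [-0.9053, -0.5659, 1.6538]
J₁: ẑ×o_n = [0.5659, -0.9053, 0.0000], ω = ẑ
J2: z=[0.0000, 0.0000, 1.0000] o=[-0.1823, 0.5611, 0.1200] → [1.1270, -0.7230, 0.0000, 0.0000, 0.0000, 1.0000]
J3: z=[0.5592, -0.8290, 0.0000] o=[-0.7046, 0.2088, 0.6700] → [-0.8156, -0.5502, -0.5996, 0.5592, -0.8290, 0.0000]
J4: z=[0.5592, -0.8290, 0.0000] o=[-0.7644, -0.4708, 1.1308] → [-0.4337, -0.2925, -0.1700, 0.5592, -0.8290, 0.0000]
q̇ = J⁺·V = [-0.6760, 0.8840, 0.1060, 0.4470]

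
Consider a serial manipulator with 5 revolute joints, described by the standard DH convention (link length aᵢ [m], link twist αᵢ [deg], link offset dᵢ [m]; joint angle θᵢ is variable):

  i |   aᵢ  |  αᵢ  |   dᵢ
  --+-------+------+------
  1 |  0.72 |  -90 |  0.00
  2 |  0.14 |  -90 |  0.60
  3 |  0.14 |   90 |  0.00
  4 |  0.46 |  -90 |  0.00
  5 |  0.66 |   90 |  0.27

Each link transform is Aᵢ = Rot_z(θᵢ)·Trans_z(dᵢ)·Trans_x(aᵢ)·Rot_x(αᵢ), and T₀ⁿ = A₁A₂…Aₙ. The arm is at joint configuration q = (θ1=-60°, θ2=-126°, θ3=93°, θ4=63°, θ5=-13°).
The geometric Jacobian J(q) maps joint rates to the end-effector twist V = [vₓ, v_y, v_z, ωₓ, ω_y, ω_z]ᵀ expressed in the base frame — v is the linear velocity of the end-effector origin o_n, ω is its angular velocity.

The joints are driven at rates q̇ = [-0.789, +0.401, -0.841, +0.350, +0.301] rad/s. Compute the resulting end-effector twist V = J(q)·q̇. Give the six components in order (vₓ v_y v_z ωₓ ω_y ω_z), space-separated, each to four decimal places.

o_n = [0.8954, -1.1657, 0.8660]
J₁: ẑ×o_n = [1.1657, 0.8954, -0.0000], ω = ẑ
J2: z=[0.8660, 0.5000, 0.0000] o=[0.3600, -0.6235, 0.0000] → [0.4330, -0.7500, -0.7372, 0.8660, 0.5000, 0.0000]
J3: z=[0.4045, -0.7006, 0.5878] o=[0.8385, -0.2523, 0.1133] → [0.0095, -0.2711, -0.3296, 0.4045, -0.7006, 0.5878]
J4: z=[-0.3388, 0.4822, 0.8079] o=[0.7195, -0.3259, 0.1073] → [1.0443, 0.3991, 0.1998, -0.3388, 0.4822, 0.8079]
J5: z=[0.9405, 0.1506, 0.3046] o=[0.7079, -0.7229, 0.3394] → [0.2141, -0.4382, -0.4447, 0.9405, 0.1506, 0.3046]
V = J·q̇ = [-0.3241, -0.7714, -0.0823, 0.1716, 1.0038, -0.9089]

-0.3241 -0.7714 -0.0823 0.1716 1.0038 -0.9089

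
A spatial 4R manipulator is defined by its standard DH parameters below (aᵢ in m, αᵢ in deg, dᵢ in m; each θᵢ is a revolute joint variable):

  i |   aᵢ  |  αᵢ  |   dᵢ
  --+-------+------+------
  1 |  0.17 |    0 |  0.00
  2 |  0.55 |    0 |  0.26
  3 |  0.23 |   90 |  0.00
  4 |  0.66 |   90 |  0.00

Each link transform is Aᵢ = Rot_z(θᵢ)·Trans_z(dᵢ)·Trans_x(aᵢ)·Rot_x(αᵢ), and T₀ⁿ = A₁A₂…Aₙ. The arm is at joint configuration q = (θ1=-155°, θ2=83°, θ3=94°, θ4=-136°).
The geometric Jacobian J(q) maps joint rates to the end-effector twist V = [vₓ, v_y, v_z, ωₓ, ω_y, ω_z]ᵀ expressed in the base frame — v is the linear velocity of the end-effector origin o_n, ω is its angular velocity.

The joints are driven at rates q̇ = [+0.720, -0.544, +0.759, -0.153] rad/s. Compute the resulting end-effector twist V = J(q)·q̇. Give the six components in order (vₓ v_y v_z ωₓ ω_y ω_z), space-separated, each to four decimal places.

0.1645 -0.3195 0.0726 -0.0573 0.1419 0.9350

o_n = [-0.2111, -0.6866, -0.1985]
J₁: ẑ×o_n = [0.6866, -0.2111, 0.0000], ω = ẑ
J2: z=[0.0000, 0.0000, 1.0000] o=[-0.1541, -0.0718, 0.0000] → [0.6148, -0.0570, 0.0000, 0.0000, 0.0000, 1.0000]
J3: z=[0.0000, 0.0000, 1.0000] o=[0.0159, -0.5949, 0.2600] → [0.0917, -0.2269, 0.0000, 0.0000, 0.0000, 1.0000]
J4: z=[0.3746, -0.9272, 0.0000] o=[0.2291, -0.5088, 0.2600] → [0.4251, 0.1717, -0.4748, 0.3746, -0.9272, 0.0000]
V = J·q̇ = [0.1645, -0.3195, 0.0726, -0.0573, 0.1419, 0.9350]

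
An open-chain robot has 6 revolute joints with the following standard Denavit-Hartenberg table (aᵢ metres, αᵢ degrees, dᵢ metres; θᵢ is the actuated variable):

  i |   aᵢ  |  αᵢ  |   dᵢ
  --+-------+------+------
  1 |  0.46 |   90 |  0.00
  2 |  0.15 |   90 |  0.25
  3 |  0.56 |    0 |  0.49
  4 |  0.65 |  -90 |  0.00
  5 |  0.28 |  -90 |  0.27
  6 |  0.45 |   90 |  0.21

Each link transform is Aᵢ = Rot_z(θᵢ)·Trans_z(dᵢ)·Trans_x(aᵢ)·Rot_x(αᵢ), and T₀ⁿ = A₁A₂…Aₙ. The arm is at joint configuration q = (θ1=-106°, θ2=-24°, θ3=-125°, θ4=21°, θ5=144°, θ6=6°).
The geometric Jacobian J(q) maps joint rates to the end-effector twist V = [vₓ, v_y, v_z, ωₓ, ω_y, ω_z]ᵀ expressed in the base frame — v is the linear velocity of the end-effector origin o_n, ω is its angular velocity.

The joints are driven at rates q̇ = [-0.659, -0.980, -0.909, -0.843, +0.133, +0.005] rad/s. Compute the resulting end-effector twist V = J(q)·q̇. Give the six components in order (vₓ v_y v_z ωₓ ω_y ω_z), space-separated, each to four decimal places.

-0.0512 0.5374 0.1148 0.7416 -1.0756 0.8851

o_n = [0.0787, -0.4600, -0.2366]
J₁: ẑ×o_n = [0.4600, 0.0787, -0.0000], ω = ẑ
J2: z=[-0.9613, 0.2756, 0.0000] o=[-0.1268, -0.4422, 0.0000] → [-0.0652, -0.2275, -0.0395, -0.9613, 0.2756, 0.0000]
J3: z=[0.1121, 0.3910, -0.9135] o=[-0.4049, -0.5050, -0.0610] → [-0.0276, -0.4221, -0.1840, 0.1121, 0.3910, -0.9135]
J4: z=[0.1121, 0.3910, -0.9135] o=[0.1719, -0.1578, -0.3780] → [-0.2208, 0.0692, 0.0025, 0.1121, 0.3910, -0.9135]
J5: z=[-0.0118, -0.9188, -0.3947] o=[0.8177, -0.1935, -0.3140] → [-0.1763, 0.2926, -0.6758, -0.0118, -0.9188, -0.3947]
J6: z=[-0.4933, 0.3486, -0.7969] o=[0.5710, -0.4935, -0.2925] → [0.0462, 0.4199, 0.1551, -0.4933, 0.3486, -0.7969]
V = J·q̇ = [-0.0512, 0.5374, 0.1148, 0.7416, -1.0756, 0.8851]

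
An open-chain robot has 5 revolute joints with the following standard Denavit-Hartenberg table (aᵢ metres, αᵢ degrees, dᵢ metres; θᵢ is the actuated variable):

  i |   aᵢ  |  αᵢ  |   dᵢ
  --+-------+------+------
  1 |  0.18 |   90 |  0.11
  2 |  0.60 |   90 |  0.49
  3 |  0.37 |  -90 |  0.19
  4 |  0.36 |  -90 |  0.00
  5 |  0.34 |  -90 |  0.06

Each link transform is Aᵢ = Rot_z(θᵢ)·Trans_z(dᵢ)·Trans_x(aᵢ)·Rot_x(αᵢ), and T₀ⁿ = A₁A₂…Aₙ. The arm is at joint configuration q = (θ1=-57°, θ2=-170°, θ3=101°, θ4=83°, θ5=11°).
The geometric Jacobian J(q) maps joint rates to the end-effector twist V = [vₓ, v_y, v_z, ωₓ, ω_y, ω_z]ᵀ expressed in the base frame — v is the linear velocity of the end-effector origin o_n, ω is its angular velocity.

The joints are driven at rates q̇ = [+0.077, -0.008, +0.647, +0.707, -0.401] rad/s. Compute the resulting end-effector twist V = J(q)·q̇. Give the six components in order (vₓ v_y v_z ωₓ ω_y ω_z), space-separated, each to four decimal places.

0.6082 -0.0388 0.0127 0.1393 -0.6695 0.8960

o_n = [-0.9162, -0.2235, -0.4904]
J₁: ẑ×o_n = [0.2235, -0.9162, 0.0000], ω = ẑ
J2: z=[-0.8387, -0.5446, 0.0000] o=[0.0980, -0.1510, 0.1100] → [0.3270, -0.5035, -0.4915, -0.8387, -0.5446, 0.0000]
J3: z=[-0.0946, 0.1456, 0.9848] o=[-0.6347, 0.0777, 0.0058] → [0.2244, -0.3241, 0.0695, -0.0946, 0.1456, 0.9848]
J4: z=[0.6865, -0.7068, 0.1705] o=[-0.9194, -0.1507, 0.2052] → [0.5040, 0.4781, -0.0477, 0.6865, -0.7068, 0.1705]
J5: z=[0.7271, 0.6693, -0.1529] o=[-0.9173, -0.2331, -0.1453] → [-0.2295, 0.2508, 0.0063, 0.7271, 0.6693, -0.1529]
V = J·q̇ = [0.6082, -0.0388, 0.0127, 0.1393, -0.6695, 0.8960]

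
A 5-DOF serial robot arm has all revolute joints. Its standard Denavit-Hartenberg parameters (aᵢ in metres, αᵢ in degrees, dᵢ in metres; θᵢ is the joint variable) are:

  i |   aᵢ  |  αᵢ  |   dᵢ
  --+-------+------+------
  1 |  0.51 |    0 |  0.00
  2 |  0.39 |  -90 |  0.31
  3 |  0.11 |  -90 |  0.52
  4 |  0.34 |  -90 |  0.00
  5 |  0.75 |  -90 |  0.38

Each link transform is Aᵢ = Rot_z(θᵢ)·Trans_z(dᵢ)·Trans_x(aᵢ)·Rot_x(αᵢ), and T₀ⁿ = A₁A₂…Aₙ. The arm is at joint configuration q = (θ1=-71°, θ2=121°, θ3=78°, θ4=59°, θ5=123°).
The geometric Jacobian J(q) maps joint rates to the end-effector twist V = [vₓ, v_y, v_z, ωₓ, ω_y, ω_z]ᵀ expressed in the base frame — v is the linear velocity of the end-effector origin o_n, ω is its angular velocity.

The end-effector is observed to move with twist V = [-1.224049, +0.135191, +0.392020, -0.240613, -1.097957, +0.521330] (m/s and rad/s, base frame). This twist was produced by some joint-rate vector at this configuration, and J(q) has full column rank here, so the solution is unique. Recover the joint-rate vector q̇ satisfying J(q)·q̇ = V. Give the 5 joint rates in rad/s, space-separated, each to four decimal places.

-0.4770 0.8060 -0.2840 0.9340 0.4610

o_n = [0.4853, 0.4941, 0.6863]
J₁: ẑ×o_n = [-0.4941, 0.4853, 0.0000], ω = ẑ
J2: z=[0.0000, 0.0000, 1.0000] o=[0.1660, -0.4822, 0.0000] → [-0.9763, 0.3192, 0.0000, 0.0000, 0.0000, 1.0000]
J3: z=[-0.7660, 0.6428, 0.0000] o=[0.4167, -0.1835, 0.3100] → [0.2419, 0.2883, -0.5631, -0.7660, 0.6428, 0.0000]
J4: z=[-0.6287, -0.7493, -0.2079] o=[0.0331, 0.1683, 0.2024] → [-0.2948, 0.2102, 0.1340, -0.6287, -0.7493, -0.2079]
J5: z=[0.2800, -0.4676, 0.8384] o=[0.2797, 0.0089, 0.0311] → [-0.7131, -0.0111, 0.2320, 0.2800, -0.4676, 0.8384]
q̇ = J⁺·V = [-0.4770, 0.8060, -0.2840, 0.9340, 0.4610]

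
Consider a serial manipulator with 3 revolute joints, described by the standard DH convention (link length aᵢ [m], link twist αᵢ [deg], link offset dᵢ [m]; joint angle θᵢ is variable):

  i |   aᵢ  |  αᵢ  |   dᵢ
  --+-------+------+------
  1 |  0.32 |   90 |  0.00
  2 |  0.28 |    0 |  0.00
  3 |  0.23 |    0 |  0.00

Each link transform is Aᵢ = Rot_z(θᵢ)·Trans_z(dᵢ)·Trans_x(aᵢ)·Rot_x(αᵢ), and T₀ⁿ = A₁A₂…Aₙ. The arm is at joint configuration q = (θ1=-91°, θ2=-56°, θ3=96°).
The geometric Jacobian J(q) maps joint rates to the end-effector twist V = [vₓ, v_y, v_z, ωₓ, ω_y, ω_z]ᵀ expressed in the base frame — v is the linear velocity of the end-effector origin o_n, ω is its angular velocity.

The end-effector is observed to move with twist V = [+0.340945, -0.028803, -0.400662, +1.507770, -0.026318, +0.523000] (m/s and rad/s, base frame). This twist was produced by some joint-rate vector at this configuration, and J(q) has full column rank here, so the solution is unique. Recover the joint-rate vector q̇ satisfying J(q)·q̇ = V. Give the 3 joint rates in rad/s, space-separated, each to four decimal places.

0.5230 -0.8620 -0.6460

o_n = [-0.0114, -0.6527, -0.0843]
J₁: ẑ×o_n = [0.6527, -0.0114, 0.0000], ω = ẑ
J2: z=[-0.9998, 0.0175, 0.0000] o=[-0.0056, -0.3200, 0.0000] → [-0.0015, -0.0843, 0.3328, -0.9998, 0.0175, 0.0000]
J3: z=[-0.9998, 0.0175, 0.0000] o=[-0.0083, -0.4765, -0.2321] → [0.0026, 0.1478, 0.1762, -0.9998, 0.0175, 0.0000]
q̇ = J⁺·V = [0.5230, -0.8620, -0.6460]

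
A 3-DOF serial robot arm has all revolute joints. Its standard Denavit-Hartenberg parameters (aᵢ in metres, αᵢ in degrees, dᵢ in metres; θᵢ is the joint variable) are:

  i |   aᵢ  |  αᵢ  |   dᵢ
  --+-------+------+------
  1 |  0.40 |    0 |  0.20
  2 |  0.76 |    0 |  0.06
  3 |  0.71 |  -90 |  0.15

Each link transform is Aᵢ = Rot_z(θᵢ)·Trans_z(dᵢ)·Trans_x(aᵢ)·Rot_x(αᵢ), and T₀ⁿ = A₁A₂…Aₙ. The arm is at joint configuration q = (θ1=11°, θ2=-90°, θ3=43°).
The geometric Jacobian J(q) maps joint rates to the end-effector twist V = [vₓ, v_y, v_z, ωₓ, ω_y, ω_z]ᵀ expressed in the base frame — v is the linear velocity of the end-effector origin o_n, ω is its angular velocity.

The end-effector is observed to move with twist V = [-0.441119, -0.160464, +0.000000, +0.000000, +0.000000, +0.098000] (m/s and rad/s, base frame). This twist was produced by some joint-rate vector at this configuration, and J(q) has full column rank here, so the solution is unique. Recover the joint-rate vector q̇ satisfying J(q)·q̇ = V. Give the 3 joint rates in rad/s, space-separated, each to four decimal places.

-0.3020 -0.3750 0.7750

o_n = [1.1121, -1.0870, 0.4100]
J₁: ẑ×o_n = [1.0870, 1.1121, -0.0000], ω = ẑ
J2: z=[0.0000, 0.0000, 1.0000] o=[0.3927, 0.0763, 0.2000] → [1.1634, 0.7194, -0.0000, 0.0000, 0.0000, 1.0000]
J3: z=[0.0000, 0.0000, 1.0000] o=[0.5377, -0.6697, 0.2600] → [0.4173, 0.5744, -0.0000, 0.0000, 0.0000, 1.0000]
q̇ = J⁺·V = [-0.3020, -0.3750, 0.7750]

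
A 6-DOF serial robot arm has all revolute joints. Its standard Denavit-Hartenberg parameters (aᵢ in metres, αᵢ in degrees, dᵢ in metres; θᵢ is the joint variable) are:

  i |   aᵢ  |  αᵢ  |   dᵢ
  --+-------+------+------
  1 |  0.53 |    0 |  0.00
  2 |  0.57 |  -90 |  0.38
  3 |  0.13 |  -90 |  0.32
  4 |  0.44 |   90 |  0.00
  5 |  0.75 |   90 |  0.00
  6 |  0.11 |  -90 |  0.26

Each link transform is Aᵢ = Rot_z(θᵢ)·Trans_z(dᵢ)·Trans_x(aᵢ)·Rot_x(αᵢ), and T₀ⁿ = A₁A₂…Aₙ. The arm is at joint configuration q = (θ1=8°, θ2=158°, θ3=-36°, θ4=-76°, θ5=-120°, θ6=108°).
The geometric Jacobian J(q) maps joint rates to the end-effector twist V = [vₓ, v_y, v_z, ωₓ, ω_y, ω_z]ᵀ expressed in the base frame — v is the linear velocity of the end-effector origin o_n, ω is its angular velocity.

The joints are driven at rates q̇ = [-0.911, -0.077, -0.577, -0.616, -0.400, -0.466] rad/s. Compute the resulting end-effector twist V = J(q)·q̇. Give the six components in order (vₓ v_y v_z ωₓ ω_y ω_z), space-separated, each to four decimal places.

0.1166 0.0945 -0.3229 0.1712 0.2482 -0.0156

o_n = [0.2062, -0.0595, 0.7729]
J₁: ẑ×o_n = [0.0595, 0.2062, -0.0000], ω = ẑ
J2: z=[0.0000, 0.0000, 1.0000] o=[0.5248, 0.0738, 0.0000] → [0.1333, -0.3187, 0.0000, 0.0000, 0.0000, 1.0000]
J3: z=[-0.2419, -0.9703, 0.0000] o=[-0.0282, 0.2117, 0.3800] → [-0.3812, 0.0950, 0.2930, -0.2419, -0.9703, 0.0000]
J4: z=[-0.5703, 0.1422, -0.8090] o=[-0.2077, -0.0734, 0.4564] → [0.0562, -0.1543, -0.0668, -0.5703, 0.1422, -0.8090]
J5: z=[0.7031, -0.4246, -0.5703] o=[-0.3945, -0.4668, 0.5190] → [0.1245, -0.5211, 0.5415, 0.7031, -0.4246, -0.5703]
J6: z=[0.0826, 0.8454, -0.5277] o=[0.1351, -0.2239, 0.9911] → [-0.0978, -0.0195, -0.0465, 0.0826, 0.8454, -0.5277]
V = J·q̇ = [0.1166, 0.0945, -0.3229, 0.1712, 0.2482, -0.0156]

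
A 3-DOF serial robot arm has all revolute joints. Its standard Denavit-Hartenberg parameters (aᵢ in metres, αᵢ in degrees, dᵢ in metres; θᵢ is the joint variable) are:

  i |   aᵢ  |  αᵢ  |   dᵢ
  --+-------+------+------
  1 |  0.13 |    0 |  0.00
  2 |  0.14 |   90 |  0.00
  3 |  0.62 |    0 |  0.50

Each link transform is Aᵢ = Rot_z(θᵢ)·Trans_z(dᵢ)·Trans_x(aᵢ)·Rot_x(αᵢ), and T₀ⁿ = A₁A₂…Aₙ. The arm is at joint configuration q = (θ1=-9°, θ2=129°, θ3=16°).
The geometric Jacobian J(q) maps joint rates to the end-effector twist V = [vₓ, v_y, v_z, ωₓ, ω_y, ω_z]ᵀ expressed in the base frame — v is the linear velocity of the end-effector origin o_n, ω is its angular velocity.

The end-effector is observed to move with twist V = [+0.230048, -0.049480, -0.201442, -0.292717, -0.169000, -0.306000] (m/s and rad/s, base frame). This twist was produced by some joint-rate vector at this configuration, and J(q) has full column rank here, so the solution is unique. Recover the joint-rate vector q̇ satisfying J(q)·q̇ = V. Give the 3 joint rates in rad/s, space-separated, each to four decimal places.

-0.6200 0.3140 -0.3380

o_n = [0.1934, 0.8670, 0.1709]
J₁: ẑ×o_n = [-0.8670, 0.1934, 0.0000], ω = ẑ
J2: z=[0.0000, 0.0000, 1.0000] o=[0.1284, -0.0203, 0.0000] → [-0.8874, 0.0650, 0.0000, 0.0000, 0.0000, 1.0000]
J3: z=[0.8660, 0.5000, 0.0000] o=[0.0584, 0.1009, 0.0000] → [0.0854, -0.1480, 0.5960, 0.8660, 0.5000, 0.0000]
q̇ = J⁺·V = [-0.6200, 0.3140, -0.3380]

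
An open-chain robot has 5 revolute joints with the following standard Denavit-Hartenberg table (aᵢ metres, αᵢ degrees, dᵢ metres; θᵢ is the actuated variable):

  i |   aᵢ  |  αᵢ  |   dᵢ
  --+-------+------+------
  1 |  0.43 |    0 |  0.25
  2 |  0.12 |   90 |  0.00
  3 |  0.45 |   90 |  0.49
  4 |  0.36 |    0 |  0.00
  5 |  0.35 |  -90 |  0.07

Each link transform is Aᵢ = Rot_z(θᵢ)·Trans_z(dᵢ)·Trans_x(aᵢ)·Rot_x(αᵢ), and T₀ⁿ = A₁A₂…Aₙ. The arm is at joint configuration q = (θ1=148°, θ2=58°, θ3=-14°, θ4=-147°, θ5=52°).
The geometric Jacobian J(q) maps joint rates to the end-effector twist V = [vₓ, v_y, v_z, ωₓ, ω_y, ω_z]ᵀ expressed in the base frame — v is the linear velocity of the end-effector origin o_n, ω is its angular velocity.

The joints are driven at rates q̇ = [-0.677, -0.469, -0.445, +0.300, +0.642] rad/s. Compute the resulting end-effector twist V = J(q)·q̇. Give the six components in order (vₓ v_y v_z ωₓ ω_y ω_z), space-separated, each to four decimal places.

o_n = [-0.5358, 0.0835, 0.1536]
J₁: ẑ×o_n = [-0.0835, -0.5358, 0.0000], ω = ẑ
J2: z=[0.0000, 0.0000, 1.0000] o=[-0.3647, 0.2279, 0.2500] → [0.1444, -0.1712, 0.0000, 0.0000, 0.0000, 1.0000]
J3: z=[-0.4384, 0.8988, 0.0000] o=[-0.4725, 0.1753, 0.2500] → [-0.0866, -0.0422, 0.0971, -0.4384, 0.8988, 0.0000]
J4: z=[0.2174, 0.1061, -0.9703] o=[-1.0798, 0.4243, 0.1411] → [-0.3293, -0.5305, -0.1318, 0.2174, 0.1061, -0.9703]
J5: z=[0.2174, 0.1061, -0.9703] o=[-0.7305, 0.3765, 0.2142] → [-0.2907, -0.1757, -0.0844, 0.2174, 0.1061, -0.9703]
V = J·q̇ = [-0.2581, 0.1899, -0.1369, 0.3999, -0.3001, -2.0600]

-0.2581 0.1899 -0.1369 0.3999 -0.3001 -2.0600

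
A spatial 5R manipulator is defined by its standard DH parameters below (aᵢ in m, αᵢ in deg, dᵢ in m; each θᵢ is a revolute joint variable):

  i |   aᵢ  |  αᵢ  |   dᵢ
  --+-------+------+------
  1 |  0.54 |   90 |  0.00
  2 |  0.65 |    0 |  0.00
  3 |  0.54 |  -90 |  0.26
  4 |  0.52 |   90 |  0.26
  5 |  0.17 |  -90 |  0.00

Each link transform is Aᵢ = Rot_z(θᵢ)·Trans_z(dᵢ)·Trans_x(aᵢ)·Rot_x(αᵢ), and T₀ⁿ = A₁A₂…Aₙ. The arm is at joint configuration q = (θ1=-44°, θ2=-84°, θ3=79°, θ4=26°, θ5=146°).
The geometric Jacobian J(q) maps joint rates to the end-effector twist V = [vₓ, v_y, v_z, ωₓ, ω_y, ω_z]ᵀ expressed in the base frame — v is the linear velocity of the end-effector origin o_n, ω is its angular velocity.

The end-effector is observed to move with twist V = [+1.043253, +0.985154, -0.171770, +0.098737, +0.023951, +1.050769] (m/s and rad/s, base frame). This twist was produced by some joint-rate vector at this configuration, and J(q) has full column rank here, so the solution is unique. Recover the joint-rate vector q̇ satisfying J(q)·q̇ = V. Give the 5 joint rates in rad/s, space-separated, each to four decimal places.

0.9170 -0.0550 -0.1180 0.1380 0.0970

o_n = [1.0255, -1.1208, -0.3695]
J₁: ẑ×o_n = [1.1208, 1.0255, -0.0000], ω = ẑ
J2: z=[-0.6947, -0.7193, 0.0000] o=[0.3884, -0.3751, 0.0000] → [0.2658, -0.2567, 0.9762, -0.6947, -0.7193, 0.0000]
J3: z=[-0.6947, -0.7193, 0.0000] o=[0.4373, -0.4223, -0.6464] → [-0.1992, 0.1924, 0.9083, -0.6947, -0.7193, 0.0000]
J4: z=[0.0627, -0.0605, 0.9962] o=[0.6437, -0.9830, -0.6935] → [0.1176, 0.3601, 0.0145, 0.0627, -0.0605, 0.9962]
J5: z=[-0.3102, -0.9499, -0.0382] o=[1.1532, -1.1582, -0.4752] → [-0.0990, 0.0377, -0.1330, -0.3102, -0.9499, -0.0382]
q̇ = J⁺·V = [0.9170, -0.0550, -0.1180, 0.1380, 0.0970]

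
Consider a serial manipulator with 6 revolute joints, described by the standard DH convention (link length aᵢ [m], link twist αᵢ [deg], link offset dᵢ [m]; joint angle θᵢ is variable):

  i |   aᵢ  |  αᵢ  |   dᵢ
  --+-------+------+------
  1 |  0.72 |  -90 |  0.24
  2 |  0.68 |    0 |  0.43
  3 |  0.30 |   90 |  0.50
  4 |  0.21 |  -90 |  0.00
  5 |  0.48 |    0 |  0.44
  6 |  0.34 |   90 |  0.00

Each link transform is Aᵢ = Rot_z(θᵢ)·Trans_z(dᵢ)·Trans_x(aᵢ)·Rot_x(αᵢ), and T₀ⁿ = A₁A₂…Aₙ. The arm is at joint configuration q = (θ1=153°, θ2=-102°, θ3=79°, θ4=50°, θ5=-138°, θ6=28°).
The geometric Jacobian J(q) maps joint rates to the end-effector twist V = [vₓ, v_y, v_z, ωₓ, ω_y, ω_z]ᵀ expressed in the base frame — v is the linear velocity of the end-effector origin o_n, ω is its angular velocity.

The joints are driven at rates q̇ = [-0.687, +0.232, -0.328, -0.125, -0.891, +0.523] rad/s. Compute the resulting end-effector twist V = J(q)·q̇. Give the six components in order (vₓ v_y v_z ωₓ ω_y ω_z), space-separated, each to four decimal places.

-0.4791 0.6271 -0.4388 -0.1238 0.4363 -0.6919

o_n = [-0.5826, -0.8382, 1.4144]
J₁: ẑ×o_n = [0.8382, -0.5826, 0.0000], ω = ẑ
J2: z=[-0.4540, -0.8910, 0.0000] o=[-0.6415, 0.3269, 0.2400] → [-1.0464, 0.5331, 0.5814, -0.4540, -0.8910, 0.0000]
J3: z=[-0.4540, -0.8910, 0.0000] o=[-0.7108, -0.1204, 0.9051] → [-0.4537, 0.2312, 0.4401, -0.4540, -0.8910, 0.0000]
J4: z=[0.3481, -0.1774, 0.9205] o=[-1.1838, -0.4406, 1.0224] → [0.2965, 0.4169, -0.0318, 0.3481, -0.1774, 0.9205]
J5: z=[0.3365, -0.8929, -0.2993] o=[-1.3676, -0.5275, 1.0751] → [-0.3959, -0.3491, 0.5963, 0.3365, -0.8929, -0.2993]
J6: z=[0.3365, -0.8929, -0.2993] o=[-0.7956, -0.8297, 1.1495] → [-0.2391, -0.1529, 0.1873, 0.3365, -0.8929, -0.2993]
V = J·q̇ = [-0.4791, 0.6271, -0.4388, -0.1238, 0.4363, -0.6919]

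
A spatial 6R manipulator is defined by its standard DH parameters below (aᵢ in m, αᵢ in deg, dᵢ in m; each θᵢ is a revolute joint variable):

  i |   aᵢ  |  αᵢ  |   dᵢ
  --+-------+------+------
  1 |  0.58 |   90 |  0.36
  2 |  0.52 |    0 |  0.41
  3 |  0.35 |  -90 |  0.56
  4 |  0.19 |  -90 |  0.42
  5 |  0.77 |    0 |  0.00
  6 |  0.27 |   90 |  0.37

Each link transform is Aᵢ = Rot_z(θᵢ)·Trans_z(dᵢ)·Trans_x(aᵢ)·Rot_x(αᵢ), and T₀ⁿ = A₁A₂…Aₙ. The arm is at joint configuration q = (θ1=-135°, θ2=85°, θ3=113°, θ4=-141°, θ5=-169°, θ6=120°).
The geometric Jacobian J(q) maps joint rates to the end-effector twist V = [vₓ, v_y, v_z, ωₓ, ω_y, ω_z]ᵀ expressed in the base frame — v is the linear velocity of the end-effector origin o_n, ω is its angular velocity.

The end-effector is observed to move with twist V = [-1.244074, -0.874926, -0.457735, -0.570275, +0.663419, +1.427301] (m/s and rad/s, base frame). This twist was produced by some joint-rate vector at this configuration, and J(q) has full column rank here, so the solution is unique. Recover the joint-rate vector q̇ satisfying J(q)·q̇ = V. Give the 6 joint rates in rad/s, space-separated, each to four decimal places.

o_n = [-0.7317, 0.7008, -0.1284]
J₁: ẑ×o_n = [-0.7008, -0.7317, 0.0000], ω = ẑ
J2: z=[-0.7071, 0.7071, 0.0000] o=[-0.4101, -0.4101, 0.3600] → [-0.3454, -0.3454, -0.5581, -0.7071, 0.7071, 0.0000]
J3: z=[-0.7071, 0.7071, 0.0000] o=[-0.7321, -0.1523, 0.8780] → [-0.7117, -0.7117, -0.6035, -0.7071, 0.7071, 0.0000]
J4: z=[-0.2185, -0.2185, -0.9511] o=[-0.8927, 0.4791, 0.7699] → [0.4071, -0.3494, -0.0133, -0.2185, -0.2185, -0.9511]
J5: z=[-0.1263, 0.9727, -0.1945] o=[-1.1683, 0.3726, 0.4161] → [-0.4658, -0.1537, -0.4662, -0.1263, 0.9727, -0.1945]
J6: z=[-0.1263, 0.9727, -0.1945] o=[-0.4690, 0.3992, 0.0948] → [-0.1585, 0.0229, 0.2174, -0.1263, 0.9727, -0.1945]
q̇ = J⁺·V = [0.8010, 0.5190, 0.5150, -0.6160, -0.2630, 0.0550]

0.8010 0.5190 0.5150 -0.6160 -0.2630 0.0550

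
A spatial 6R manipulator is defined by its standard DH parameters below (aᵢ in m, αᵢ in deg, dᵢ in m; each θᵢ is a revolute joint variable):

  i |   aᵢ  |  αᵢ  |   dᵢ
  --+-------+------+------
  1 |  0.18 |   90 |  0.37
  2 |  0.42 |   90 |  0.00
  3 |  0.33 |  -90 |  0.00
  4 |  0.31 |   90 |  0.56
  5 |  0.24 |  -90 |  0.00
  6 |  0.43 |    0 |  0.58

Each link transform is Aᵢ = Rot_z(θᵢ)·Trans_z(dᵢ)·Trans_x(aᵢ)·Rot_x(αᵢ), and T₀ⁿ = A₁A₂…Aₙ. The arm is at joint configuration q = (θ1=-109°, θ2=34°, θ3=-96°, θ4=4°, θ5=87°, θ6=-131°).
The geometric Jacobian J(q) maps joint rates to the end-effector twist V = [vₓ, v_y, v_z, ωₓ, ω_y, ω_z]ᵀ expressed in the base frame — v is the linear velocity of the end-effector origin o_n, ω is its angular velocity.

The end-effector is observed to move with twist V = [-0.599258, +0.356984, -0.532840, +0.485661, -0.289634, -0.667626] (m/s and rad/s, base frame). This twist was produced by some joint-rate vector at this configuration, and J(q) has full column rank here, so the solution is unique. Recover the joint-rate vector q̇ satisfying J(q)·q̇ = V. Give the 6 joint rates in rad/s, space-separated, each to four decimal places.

-0.8880 -0.2990 -0.5610 0.2550 0.4580 -0.1990

o_n = [-0.2480, -1.1465, 0.6209]
J₁: ẑ×o_n = [1.1465, -0.2480, 0.0000], ω = ẑ
J2: z=[-0.9455, 0.3256, 0.0000] o=[-0.0586, -0.1702, 0.3700] → [0.0817, 0.2372, 0.9848, -0.9455, 0.3256, 0.0000]
J3: z=[-0.1821, -0.5287, -0.8290] o=[-0.1720, -0.4994, 0.6049] → [-0.5450, 0.0660, 0.0776, -0.1821, -0.5287, -0.8290]
J4: z=[-0.1696, -0.8136, 0.5561] o=[0.1477, -0.5792, 0.5856] → [0.2867, -0.2141, -0.2257, -0.1696, -0.8136, 0.5561]
J5: z=[-0.1140, -0.5443, -0.8311] o=[0.3561, -1.0982, 0.8969] → [0.1101, 0.4706, -0.3233, -0.1140, -0.5443, -0.8311]
J6: z=[-0.9864, 0.1615, 0.0296] o=[0.3278, -1.2958, 1.0301] → [-0.0705, -0.4207, -0.0542, -0.9864, 0.1615, 0.0296]
q̇ = J⁺·V = [-0.8880, -0.2990, -0.5610, 0.2550, 0.4580, -0.1990]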